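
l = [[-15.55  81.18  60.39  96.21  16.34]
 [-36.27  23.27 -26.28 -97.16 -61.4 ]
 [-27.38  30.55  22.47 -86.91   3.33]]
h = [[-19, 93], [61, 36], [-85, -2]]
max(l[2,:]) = 30.55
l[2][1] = 30.55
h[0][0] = -19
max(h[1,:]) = 61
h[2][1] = -2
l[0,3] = 96.21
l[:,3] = [96.21, -97.16, -86.91]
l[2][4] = 3.33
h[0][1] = 93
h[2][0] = -85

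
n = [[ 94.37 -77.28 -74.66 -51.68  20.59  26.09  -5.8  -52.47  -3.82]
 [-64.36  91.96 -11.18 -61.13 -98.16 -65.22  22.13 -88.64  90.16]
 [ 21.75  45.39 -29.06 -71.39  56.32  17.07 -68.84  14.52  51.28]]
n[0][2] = -74.66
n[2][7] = 14.52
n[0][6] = -5.8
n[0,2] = -74.66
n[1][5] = -65.22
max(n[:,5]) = 26.09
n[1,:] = [-64.36, 91.96, -11.18, -61.13, -98.16, -65.22, 22.13, -88.64, 90.16]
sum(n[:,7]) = -126.59000000000002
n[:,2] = [-74.66, -11.18, -29.06]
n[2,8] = 51.28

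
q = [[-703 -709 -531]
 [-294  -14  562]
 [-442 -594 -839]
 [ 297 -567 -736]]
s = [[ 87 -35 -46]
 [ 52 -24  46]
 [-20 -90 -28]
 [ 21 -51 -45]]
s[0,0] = 87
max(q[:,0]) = 297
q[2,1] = -594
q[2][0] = -442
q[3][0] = 297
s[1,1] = -24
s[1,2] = 46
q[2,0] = -442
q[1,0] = -294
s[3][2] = -45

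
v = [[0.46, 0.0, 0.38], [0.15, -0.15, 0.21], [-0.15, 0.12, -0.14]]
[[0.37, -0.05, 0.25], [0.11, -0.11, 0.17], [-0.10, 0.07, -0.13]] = v @ [[0.65, 0.16, 0.19], [0.16, 0.43, -0.33], [0.19, -0.33, 0.43]]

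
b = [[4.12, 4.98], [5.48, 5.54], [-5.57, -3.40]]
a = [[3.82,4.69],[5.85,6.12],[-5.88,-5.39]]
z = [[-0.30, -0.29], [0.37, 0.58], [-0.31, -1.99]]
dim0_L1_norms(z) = [0.98, 2.86]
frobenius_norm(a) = 13.11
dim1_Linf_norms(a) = [4.69, 6.12, 5.88]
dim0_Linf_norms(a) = [5.88, 6.12]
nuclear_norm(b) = 13.52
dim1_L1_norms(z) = [0.59, 0.95, 2.3]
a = b + z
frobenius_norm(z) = 2.17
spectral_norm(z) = 2.14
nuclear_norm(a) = 13.80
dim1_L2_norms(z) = [0.42, 0.69, 2.01]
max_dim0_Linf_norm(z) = 1.99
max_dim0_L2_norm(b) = 8.83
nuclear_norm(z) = 2.49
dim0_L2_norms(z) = [0.57, 2.09]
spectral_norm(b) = 11.94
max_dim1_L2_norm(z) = 2.01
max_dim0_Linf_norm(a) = 6.12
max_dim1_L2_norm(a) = 8.47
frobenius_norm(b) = 12.04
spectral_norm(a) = 13.09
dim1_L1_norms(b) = [9.1, 11.02, 8.97]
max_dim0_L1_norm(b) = 15.17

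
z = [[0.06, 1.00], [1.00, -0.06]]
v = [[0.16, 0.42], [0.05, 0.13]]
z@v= [[0.06, 0.16], [0.16, 0.41]]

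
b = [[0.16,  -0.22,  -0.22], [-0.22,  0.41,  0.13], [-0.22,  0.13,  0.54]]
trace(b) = 1.11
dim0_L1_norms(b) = [0.6, 0.76, 0.89]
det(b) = -0.00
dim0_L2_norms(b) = [0.35, 0.48, 0.6]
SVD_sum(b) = [[0.16, -0.18, -0.25],[-0.18, 0.22, 0.29],[-0.25, 0.29, 0.40]] + [[0.01, -0.04, 0.03], [-0.04, 0.19, -0.16], [0.03, -0.16, 0.14]] + [[-0.0, -0.00, -0.0], [-0.0, -0.00, -0.00], [-0.00, -0.00, -0.00]]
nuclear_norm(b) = 1.12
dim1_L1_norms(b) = [0.6, 0.76, 0.89]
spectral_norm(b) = 0.77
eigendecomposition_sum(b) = [[0.16, -0.18, -0.25], [-0.18, 0.22, 0.29], [-0.25, 0.29, 0.40]] + [[-0.0, -0.0, -0.0],[-0.00, -0.00, -0.00],[-0.00, -0.0, -0.0]] + [[0.01,-0.04,0.03], [-0.04,0.19,-0.16], [0.03,-0.16,0.14]]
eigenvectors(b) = [[0.45, -0.88, 0.14], [-0.53, -0.39, -0.75], [-0.72, -0.27, 0.64]]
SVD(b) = [[-0.45, 0.14, 0.88],[0.53, -0.75, 0.39],[0.72, 0.64, 0.27]] @ diag([0.772830883382109, 0.3397437226712203, 0.002574606053329367]) @ [[-0.45, 0.53, 0.72], [0.14, -0.75, 0.64], [-0.88, -0.39, -0.27]]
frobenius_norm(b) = 0.84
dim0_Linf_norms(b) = [0.22, 0.41, 0.54]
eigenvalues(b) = [0.77, -0.0, 0.34]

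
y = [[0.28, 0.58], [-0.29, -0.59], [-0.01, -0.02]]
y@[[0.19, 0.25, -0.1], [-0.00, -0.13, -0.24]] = [[0.05, -0.01, -0.17],  [-0.06, 0.0, 0.17],  [-0.00, 0.0, 0.01]]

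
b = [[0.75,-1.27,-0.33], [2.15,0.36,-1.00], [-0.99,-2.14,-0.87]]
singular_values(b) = [2.86, 2.41, 0.59]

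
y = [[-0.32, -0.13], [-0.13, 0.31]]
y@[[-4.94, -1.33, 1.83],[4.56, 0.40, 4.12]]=[[0.99,0.37,-1.12], [2.06,0.3,1.04]]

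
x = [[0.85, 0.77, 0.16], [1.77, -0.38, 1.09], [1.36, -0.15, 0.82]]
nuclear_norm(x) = 3.68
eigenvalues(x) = [1.96, -0.72, 0.04]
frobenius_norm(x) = 2.89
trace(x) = 1.29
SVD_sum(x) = [[0.67, -0.05, 0.38],[1.82, -0.12, 1.03],[1.38, -0.09, 0.79]] + [[0.18, 0.82, -0.22],  [-0.06, -0.25, 0.07],  [-0.01, -0.06, 0.02]] + [[0.00, -0.0, -0.0], [0.01, -0.0, -0.01], [-0.01, 0.01, 0.02]]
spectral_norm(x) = 2.74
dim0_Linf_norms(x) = [1.77, 0.77, 1.09]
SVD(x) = [[-0.28, 0.95, -0.11], [-0.76, -0.29, -0.57], [-0.58, -0.07, 0.81]] @ diag([2.7438202448414373, 0.9064948809556904, 0.024849442637719394]) @ [[-0.87, 0.06, -0.49], [0.21, 0.95, -0.25], [-0.45, 0.32, 0.83]]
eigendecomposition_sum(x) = [[1.08, 0.33, 0.46], [1.34, 0.4, 0.57], [1.11, 0.34, 0.48]] + [[-0.24, 0.42, -0.28], [0.44, -0.77, 0.5], [0.25, -0.45, 0.29]] + [[0.00, 0.02, -0.03],[-0.0, -0.01, 0.02],[-0.01, -0.04, 0.05]]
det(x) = -0.06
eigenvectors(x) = [[-0.53, -0.43, -0.45],[-0.65, 0.78, 0.29],[-0.54, 0.46, 0.84]]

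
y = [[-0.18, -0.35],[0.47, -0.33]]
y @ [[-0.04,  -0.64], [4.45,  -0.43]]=[[-1.55, 0.27], [-1.49, -0.16]]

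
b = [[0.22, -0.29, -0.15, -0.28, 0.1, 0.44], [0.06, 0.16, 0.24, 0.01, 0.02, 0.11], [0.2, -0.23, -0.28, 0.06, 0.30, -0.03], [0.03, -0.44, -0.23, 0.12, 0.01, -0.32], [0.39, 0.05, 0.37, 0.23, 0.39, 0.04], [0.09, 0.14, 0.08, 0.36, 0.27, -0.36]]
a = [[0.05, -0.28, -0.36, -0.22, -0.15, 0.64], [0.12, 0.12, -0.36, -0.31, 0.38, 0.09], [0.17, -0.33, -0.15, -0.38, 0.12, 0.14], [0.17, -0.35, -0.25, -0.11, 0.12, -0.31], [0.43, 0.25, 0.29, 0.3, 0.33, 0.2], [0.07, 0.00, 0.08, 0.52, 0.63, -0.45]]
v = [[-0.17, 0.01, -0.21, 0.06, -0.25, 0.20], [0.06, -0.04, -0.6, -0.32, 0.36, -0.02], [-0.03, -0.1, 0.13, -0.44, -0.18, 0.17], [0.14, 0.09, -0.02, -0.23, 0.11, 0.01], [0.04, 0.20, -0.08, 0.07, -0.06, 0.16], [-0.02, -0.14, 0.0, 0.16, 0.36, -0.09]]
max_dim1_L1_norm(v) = 1.4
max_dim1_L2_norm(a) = 0.94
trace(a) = -0.21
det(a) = -0.02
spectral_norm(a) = 1.25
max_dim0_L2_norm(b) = 0.66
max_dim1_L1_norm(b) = 1.48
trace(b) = 0.25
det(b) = -0.00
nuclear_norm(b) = 2.68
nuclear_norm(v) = 2.40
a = v + b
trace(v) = -0.46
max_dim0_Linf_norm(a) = 0.64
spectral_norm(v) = 0.80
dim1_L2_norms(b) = [0.66, 0.32, 0.52, 0.6, 0.71, 0.61]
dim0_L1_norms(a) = [1.01, 1.33, 1.49, 1.84, 1.73, 1.83]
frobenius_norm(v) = 1.19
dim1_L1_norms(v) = [0.9, 1.4, 1.05, 0.6, 0.61, 0.77]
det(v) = 0.00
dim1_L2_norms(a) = [0.83, 0.64, 0.58, 0.58, 0.76, 0.94]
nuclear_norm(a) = 3.83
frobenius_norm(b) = 1.43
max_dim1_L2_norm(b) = 0.71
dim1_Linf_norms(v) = [0.25, 0.6, 0.44, 0.23, 0.2, 0.36]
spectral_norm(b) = 0.89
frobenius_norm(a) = 1.80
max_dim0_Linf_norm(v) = 0.6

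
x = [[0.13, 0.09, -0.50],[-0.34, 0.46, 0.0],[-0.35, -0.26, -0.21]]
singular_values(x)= [0.57, 0.54, 0.46]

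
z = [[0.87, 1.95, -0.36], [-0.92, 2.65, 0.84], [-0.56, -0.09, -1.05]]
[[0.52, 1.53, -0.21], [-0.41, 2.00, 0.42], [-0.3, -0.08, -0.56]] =z @ [[0.53, 0.03, -0.0], [0.03, 0.77, -0.01], [-0.0, -0.01, 0.53]]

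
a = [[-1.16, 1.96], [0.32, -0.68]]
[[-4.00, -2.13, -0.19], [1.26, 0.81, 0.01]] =a @ [[1.61,-0.9,0.67], [-1.09,-1.62,0.3]]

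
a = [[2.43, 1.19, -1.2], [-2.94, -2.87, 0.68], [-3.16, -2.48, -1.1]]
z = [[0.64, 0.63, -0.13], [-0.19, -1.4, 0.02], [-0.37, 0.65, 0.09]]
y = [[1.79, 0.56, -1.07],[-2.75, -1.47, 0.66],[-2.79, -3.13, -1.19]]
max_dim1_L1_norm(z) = 1.61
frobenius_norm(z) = 1.84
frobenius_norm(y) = 5.82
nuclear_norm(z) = 2.42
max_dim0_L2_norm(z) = 1.67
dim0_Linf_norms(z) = [0.64, 1.4, 0.13]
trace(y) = -0.87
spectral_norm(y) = 5.44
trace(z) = -0.67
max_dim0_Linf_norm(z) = 1.4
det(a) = 7.50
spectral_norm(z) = 1.69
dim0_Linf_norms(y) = [2.79, 3.13, 1.19]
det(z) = 0.00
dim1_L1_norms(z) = [1.4, 1.61, 1.11]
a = z + y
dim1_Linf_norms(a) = [2.43, 2.94, 3.16]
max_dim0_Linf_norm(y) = 3.13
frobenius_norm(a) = 6.59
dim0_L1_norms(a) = [8.53, 6.54, 2.98]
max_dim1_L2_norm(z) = 1.41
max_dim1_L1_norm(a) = 6.74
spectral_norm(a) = 6.32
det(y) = -0.86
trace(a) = -1.54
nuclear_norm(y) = 7.57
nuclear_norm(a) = 8.75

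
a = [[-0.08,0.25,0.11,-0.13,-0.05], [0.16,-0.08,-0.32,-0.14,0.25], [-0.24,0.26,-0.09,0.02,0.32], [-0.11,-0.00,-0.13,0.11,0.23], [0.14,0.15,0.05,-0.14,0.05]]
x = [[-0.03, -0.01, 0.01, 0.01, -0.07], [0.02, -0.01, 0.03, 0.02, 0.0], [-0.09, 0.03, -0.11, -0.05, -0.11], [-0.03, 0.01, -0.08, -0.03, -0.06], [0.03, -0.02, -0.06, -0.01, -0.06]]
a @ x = [[-0.00, 0.00, 0.01, 0.0, 0.00], [0.03, -0.02, 0.03, 0.02, 0.02], [0.03, -0.01, -0.01, 0.00, 0.01], [0.02, -0.01, -0.01, -0.00, 0.0], [-0.0, -0.00, 0.01, 0.01, -0.01]]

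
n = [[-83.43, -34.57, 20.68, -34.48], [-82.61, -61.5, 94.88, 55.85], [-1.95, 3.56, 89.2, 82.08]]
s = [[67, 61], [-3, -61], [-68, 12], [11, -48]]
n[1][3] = 55.85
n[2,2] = 89.2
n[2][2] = 89.2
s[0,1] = 61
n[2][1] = 3.56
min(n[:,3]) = -34.48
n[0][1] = -34.57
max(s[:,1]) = 61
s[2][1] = 12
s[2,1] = 12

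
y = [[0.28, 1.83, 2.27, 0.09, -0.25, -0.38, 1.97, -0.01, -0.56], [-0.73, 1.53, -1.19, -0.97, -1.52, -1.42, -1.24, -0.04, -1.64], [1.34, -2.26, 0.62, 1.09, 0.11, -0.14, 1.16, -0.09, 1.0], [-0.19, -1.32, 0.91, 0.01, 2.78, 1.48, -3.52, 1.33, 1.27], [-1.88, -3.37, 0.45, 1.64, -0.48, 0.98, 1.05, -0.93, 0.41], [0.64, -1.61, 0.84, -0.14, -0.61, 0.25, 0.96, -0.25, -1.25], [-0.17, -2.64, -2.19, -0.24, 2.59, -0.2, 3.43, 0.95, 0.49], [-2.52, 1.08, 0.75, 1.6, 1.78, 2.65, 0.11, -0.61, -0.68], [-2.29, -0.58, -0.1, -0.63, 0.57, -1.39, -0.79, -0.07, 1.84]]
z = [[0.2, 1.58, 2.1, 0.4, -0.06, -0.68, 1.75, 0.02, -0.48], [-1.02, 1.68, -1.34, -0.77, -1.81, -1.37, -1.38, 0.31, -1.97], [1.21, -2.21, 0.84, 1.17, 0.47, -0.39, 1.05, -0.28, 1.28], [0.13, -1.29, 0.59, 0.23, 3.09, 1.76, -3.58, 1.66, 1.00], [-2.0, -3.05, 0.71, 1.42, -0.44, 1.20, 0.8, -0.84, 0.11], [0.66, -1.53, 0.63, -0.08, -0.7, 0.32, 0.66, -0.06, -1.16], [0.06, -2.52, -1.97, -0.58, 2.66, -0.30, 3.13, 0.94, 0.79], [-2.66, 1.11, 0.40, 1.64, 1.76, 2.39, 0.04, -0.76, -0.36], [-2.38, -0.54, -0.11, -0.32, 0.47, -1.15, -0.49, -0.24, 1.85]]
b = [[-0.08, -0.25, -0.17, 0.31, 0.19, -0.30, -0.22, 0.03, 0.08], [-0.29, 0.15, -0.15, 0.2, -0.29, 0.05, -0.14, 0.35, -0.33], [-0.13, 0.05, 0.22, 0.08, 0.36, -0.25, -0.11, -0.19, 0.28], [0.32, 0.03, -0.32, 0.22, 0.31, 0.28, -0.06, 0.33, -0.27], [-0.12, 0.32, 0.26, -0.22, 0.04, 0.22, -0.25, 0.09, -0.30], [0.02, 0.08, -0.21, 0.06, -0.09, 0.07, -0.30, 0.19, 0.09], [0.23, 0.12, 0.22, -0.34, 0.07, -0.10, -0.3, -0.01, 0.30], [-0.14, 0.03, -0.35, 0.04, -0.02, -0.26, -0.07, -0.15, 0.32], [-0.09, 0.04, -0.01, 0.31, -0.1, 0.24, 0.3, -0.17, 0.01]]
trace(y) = 6.87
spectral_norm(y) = 7.17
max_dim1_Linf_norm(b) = 0.36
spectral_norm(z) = 7.11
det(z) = 5258.73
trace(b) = 0.18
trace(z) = 7.05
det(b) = 0.00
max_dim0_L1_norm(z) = 15.51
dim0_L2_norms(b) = [0.55, 0.46, 0.7, 0.68, 0.61, 0.65, 0.65, 0.6, 0.75]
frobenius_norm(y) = 12.62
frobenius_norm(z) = 12.51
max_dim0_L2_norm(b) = 0.75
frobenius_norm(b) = 1.90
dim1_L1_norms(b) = [1.63, 1.95, 1.67, 2.14, 1.82, 1.11, 1.69, 1.38, 1.27]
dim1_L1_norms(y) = [7.64, 10.28, 7.81, 12.81, 11.19, 6.55, 12.9, 11.78, 8.26]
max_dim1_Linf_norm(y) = 3.52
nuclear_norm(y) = 32.11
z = b + y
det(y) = 4220.41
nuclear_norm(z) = 32.11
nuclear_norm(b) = 4.81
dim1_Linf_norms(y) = [2.27, 1.64, 2.26, 3.52, 3.37, 1.61, 3.43, 2.65, 2.29]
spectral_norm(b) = 1.08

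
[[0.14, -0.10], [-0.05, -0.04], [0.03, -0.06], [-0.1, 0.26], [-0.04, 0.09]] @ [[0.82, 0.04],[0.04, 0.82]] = [[0.11, -0.08], [-0.04, -0.03], [0.02, -0.05], [-0.07, 0.21], [-0.03, 0.07]]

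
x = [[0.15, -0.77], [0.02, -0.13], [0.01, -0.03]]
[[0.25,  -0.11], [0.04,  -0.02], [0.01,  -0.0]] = x@[[0.17, -0.07], [-0.29, 0.13]]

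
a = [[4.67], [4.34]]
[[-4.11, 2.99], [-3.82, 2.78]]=a @ [[-0.88, 0.64]]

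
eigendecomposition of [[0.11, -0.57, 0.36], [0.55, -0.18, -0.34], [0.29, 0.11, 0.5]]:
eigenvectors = [[0.10+0.63j, 0.10-0.63j, (0.53+0j)],  [(0.73+0j), 0.73-0.00j, 0.00+0.00j],  [0.05-0.24j, 0.05+0.24j, (0.85+0j)]]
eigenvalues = [(-0.13+0.59j), (-0.13-0.59j), (0.68+0j)]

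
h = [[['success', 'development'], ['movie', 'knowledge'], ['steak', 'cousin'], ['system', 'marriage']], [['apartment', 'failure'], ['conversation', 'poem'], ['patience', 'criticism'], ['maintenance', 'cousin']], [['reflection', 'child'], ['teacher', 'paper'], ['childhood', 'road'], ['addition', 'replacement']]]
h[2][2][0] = 'childhood'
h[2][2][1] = 'road'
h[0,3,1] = 'marriage'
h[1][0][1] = 'failure'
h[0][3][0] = 'system'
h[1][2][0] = 'patience'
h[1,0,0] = 'apartment'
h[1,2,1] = 'criticism'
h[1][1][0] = 'conversation'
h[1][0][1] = 'failure'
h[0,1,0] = 'movie'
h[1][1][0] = 'conversation'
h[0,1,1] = 'knowledge'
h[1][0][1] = 'failure'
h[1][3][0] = 'maintenance'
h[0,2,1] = 'cousin'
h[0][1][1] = 'knowledge'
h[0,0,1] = 'development'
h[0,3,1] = 'marriage'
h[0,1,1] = 'knowledge'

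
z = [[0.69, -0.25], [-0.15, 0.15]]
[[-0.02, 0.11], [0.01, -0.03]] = z@[[-0.03, 0.14], [0.01, -0.06]]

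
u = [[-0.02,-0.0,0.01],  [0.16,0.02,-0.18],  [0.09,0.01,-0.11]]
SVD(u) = [[-0.07, -0.87, -0.49], [0.86, 0.20, -0.47], [0.51, -0.46, 0.73]] @ diag([0.28124295657851445, 0.00988650277805725, 0.0021578780770310437]) @ [[0.66, 0.08, -0.75],  [0.75, -0.07, 0.65],  [0.0, -0.99, -0.10]]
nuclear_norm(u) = 0.29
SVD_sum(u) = [[-0.01, -0.0, 0.02],[0.16, 0.02, -0.18],[0.09, 0.01, -0.11]] + [[-0.01, 0.00, -0.01], [0.00, -0.0, 0.00], [-0.00, 0.00, -0.0]] + [[-0.00, 0.00, 0.0], [-0.0, 0.00, 0.00], [0.0, -0.0, -0.0]]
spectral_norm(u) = 0.28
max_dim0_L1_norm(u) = 0.3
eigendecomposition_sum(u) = [[-0.01, -0.00, 0.01], [0.16, 0.01, -0.17], [0.1, 0.01, -0.11]] + [[-0.01, 0.00, -0.0], [-0.0, 0.0, -0.0], [-0.01, 0.00, -0.0]] + [[0.00, 0.00, -0.00],[0.01, 0.01, -0.01],[0.0, 0.0, -0.0]]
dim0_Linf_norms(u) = [0.16, 0.02, 0.18]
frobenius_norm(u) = 0.28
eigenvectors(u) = [[0.06, -0.72, -0.05],  [-0.85, -0.18, -0.99],  [-0.53, -0.67, -0.12]]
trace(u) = -0.11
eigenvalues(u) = [-0.1, -0.01, 0.01]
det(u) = 0.00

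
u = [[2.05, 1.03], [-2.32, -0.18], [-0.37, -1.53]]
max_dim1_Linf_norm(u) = 2.32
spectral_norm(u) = 3.32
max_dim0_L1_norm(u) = 4.74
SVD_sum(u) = [[2.12, 0.87],[-2.05, -0.84],[-0.85, -0.35]] + [[-0.07, 0.16], [-0.27, 0.66], [0.48, -1.18]]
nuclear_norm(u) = 4.79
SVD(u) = [[-0.69, -0.12], [0.67, -0.48], [0.28, 0.87]] @ diag([3.3150826617144777, 1.4718107711251658]) @ [[-0.93, -0.38], [0.38, -0.93]]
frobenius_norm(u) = 3.63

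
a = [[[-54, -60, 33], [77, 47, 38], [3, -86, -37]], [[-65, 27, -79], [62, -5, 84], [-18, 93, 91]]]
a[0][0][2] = 33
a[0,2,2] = -37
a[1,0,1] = 27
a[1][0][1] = 27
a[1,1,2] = 84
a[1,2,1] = 93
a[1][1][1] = -5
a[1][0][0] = -65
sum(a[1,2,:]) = 166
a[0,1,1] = 47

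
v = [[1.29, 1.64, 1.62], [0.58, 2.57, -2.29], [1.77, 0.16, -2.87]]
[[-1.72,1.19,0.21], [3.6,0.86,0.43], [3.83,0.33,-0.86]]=v @ [[0.02, 0.33, -0.37], [0.23, 0.36, 0.33], [-1.31, 0.11, 0.09]]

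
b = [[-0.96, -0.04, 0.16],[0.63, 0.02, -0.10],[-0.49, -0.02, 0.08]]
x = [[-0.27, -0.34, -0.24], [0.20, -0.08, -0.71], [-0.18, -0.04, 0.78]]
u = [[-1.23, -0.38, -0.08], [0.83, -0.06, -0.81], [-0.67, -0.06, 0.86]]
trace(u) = -0.43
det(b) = -0.00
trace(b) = -0.86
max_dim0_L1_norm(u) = 2.73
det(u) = 0.20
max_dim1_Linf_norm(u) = 1.23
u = b + x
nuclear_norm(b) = 1.27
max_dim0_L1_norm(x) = 1.73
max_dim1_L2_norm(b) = 0.97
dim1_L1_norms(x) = [0.85, 0.99, 1.0]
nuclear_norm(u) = 2.86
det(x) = 0.04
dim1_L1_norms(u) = [1.69, 1.7, 1.59]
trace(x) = 0.43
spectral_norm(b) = 1.27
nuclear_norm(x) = 1.64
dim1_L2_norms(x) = [0.5, 0.74, 0.8]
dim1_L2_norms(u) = [1.29, 1.16, 1.09]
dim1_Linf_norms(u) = [1.23, 0.83, 0.86]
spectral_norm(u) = 1.84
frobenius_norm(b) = 1.27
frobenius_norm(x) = 1.20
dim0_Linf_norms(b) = [0.96, 0.04, 0.16]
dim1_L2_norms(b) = [0.97, 0.64, 0.5]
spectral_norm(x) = 1.11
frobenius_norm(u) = 2.05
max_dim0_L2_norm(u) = 1.63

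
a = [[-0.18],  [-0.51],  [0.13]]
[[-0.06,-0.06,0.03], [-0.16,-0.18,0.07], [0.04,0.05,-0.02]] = a @ [[0.32, 0.35, -0.14]]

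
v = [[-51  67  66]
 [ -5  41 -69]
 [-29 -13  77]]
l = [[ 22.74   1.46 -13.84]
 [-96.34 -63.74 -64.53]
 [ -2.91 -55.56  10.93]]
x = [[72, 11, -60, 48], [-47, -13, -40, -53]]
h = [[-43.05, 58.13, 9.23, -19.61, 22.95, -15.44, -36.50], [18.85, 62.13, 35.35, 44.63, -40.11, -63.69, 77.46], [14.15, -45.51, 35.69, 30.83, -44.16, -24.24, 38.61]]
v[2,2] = 77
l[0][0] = 22.74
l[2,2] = 10.93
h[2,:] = [14.15, -45.51, 35.69, 30.83, -44.16, -24.24, 38.61]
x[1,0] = -47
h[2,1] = -45.51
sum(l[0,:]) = 10.36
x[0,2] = -60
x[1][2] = -40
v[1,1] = 41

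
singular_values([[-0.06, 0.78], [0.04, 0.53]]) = [0.94, 0.07]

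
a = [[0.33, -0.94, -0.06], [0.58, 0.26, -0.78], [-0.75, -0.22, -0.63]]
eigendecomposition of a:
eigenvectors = [[(0.67+0j), (0.67-0j), (0.31+0j)],[(-0.09-0.65j), (-0.09+0.65j), 0.39+0.00j],[(-0.2+0.29j), (-0.2-0.29j), 0.87+0.00j]]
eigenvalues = [(0.48+0.88j), (0.48-0.88j), (-1+0j)]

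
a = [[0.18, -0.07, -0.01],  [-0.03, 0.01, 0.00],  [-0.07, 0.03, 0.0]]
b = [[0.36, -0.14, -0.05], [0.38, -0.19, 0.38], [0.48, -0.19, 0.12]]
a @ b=[[0.03, -0.01, -0.04], [-0.01, 0.00, 0.01], [-0.01, 0.0, 0.01]]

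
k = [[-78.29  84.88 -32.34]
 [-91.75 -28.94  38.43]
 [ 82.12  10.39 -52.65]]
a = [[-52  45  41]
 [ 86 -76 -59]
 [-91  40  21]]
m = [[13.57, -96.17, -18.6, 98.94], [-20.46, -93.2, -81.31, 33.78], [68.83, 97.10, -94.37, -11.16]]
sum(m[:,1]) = -92.27000000000001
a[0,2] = 41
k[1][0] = -91.75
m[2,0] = 68.83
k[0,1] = 84.88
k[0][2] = -32.34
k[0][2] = -32.34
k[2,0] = 82.12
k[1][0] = -91.75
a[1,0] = 86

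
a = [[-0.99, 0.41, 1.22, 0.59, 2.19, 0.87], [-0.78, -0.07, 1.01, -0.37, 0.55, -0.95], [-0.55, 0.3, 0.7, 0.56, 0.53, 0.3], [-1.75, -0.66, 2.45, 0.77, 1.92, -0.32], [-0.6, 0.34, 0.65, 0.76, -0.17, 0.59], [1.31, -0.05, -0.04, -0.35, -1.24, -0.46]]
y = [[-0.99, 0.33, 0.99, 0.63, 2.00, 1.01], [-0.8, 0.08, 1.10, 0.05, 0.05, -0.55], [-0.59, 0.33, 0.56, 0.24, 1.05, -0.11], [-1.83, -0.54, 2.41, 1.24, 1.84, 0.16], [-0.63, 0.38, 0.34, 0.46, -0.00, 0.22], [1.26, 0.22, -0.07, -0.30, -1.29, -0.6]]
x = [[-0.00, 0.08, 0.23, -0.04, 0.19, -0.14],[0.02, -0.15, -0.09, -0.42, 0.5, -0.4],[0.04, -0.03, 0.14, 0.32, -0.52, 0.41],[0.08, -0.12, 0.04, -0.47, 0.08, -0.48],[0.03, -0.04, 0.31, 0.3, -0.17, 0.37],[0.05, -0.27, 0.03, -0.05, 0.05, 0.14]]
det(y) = -1.08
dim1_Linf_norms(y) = [2.0, 1.1, 1.05, 2.41, 0.63, 1.29]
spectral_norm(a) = 5.09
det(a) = -0.85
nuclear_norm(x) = 2.49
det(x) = -0.00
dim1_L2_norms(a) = [2.92, 1.72, 1.25, 3.73, 1.36, 1.9]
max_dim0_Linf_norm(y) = 2.41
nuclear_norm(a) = 9.90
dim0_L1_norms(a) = [5.98, 1.83, 6.07, 3.4, 6.6, 3.49]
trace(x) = -0.51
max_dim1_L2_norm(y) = 3.79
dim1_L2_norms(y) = [2.74, 1.47, 1.39, 3.79, 0.96, 1.94]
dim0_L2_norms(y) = [2.7, 0.84, 2.9, 1.52, 3.19, 1.33]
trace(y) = 0.29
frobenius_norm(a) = 5.69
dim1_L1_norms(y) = [5.95, 2.63, 2.88, 8.02, 2.03, 3.74]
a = y + x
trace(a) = -0.22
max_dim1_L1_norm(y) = 8.02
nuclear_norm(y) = 9.38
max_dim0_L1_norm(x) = 1.94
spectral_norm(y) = 5.07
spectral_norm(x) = 1.34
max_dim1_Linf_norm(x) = 0.52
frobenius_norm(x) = 1.49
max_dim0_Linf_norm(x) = 0.52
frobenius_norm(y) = 5.54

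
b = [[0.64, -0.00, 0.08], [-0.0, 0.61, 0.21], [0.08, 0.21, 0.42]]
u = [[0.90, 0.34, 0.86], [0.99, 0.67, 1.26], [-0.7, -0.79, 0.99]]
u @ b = [[0.64, 0.39, 0.5], [0.73, 0.67, 0.75], [-0.37, -0.27, 0.19]]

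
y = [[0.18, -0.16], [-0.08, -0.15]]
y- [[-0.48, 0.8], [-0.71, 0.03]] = [[0.66, -0.96],[0.63, -0.18]]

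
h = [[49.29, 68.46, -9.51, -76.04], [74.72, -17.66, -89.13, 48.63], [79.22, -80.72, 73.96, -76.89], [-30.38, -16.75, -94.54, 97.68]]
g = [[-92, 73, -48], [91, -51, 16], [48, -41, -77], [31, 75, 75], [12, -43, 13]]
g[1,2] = 16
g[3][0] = 31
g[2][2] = -77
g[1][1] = -51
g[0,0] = -92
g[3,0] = 31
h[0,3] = -76.04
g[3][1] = 75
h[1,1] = -17.66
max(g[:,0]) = 91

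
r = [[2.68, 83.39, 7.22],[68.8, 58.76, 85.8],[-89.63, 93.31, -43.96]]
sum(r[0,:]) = 93.29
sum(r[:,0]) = -18.14999999999999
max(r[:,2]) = 85.8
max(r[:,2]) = 85.8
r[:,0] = [2.68, 68.8, -89.63]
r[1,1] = 58.76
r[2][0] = -89.63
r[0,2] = 7.22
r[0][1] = 83.39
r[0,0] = 2.68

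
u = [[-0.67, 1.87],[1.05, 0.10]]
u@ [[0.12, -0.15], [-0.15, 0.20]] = [[-0.36, 0.47], [0.11, -0.14]]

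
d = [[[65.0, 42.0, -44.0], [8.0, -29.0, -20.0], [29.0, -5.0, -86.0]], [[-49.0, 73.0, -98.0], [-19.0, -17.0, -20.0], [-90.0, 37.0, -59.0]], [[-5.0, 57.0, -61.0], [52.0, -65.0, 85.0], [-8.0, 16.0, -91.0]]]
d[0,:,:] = [[65.0, 42.0, -44.0], [8.0, -29.0, -20.0], [29.0, -5.0, -86.0]]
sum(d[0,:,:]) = -40.0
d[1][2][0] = -90.0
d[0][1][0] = 8.0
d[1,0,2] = -98.0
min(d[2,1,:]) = -65.0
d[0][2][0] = 29.0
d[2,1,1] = -65.0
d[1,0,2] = -98.0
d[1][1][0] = -19.0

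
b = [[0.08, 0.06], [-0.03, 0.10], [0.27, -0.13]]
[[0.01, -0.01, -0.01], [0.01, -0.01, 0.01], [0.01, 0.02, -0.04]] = b@[[0.09,0.01,-0.12],[0.08,-0.11,0.04]]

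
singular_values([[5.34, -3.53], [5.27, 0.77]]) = [7.8, 2.91]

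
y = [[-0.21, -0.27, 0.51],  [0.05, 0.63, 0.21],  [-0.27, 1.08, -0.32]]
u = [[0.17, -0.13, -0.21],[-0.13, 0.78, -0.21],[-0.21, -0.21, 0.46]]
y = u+[[-0.38, -0.14, 0.72], [0.18, -0.15, 0.42], [-0.06, 1.29, -0.78]]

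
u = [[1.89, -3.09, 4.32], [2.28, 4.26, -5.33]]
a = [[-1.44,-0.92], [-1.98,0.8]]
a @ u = [[-4.82,0.53,-1.32], [-1.92,9.53,-12.82]]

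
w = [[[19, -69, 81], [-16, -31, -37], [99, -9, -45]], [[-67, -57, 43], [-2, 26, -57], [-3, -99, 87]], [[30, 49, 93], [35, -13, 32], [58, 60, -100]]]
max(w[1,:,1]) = 26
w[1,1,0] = -2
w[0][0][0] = 19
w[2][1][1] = -13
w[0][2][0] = 99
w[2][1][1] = -13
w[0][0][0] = 19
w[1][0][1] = -57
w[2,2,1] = 60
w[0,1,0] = -16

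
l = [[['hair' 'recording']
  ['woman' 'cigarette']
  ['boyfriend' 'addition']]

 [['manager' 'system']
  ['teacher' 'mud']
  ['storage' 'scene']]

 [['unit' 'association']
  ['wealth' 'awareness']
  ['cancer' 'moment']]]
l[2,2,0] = 'cancer'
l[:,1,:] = [['woman', 'cigarette'], ['teacher', 'mud'], ['wealth', 'awareness']]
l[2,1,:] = ['wealth', 'awareness']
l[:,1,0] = ['woman', 'teacher', 'wealth']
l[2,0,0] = 'unit'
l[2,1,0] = 'wealth'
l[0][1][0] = 'woman'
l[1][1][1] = 'mud'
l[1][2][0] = 'storage'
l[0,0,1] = 'recording'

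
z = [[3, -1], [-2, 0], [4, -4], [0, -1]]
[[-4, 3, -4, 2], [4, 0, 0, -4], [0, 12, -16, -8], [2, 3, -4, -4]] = z@ [[-2, 0, 0, 2], [-2, -3, 4, 4]]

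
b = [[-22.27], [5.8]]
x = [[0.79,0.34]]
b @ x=[[-17.59,-7.57], [4.58,1.97]]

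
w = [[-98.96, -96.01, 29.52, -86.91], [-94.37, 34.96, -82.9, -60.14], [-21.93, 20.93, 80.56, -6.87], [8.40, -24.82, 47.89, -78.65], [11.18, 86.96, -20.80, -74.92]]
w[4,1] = 86.96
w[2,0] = -21.93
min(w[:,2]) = -82.9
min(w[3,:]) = -78.65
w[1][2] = -82.9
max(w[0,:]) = 29.52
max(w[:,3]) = -6.87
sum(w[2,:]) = 72.69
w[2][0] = -21.93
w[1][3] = -60.14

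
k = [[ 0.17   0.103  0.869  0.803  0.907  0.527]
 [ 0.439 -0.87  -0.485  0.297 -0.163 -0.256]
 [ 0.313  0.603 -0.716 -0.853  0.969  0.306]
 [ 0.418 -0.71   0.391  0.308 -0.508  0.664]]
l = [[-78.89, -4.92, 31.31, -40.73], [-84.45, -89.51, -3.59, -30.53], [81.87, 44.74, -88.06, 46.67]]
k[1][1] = -0.87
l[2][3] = 46.67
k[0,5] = 0.527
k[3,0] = 0.418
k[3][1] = -0.71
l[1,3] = -30.53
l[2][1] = 44.74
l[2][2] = -88.06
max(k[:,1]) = 0.603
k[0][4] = 0.907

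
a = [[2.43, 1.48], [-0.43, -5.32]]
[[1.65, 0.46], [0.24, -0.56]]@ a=[[3.81, -0.01], [0.82, 3.33]]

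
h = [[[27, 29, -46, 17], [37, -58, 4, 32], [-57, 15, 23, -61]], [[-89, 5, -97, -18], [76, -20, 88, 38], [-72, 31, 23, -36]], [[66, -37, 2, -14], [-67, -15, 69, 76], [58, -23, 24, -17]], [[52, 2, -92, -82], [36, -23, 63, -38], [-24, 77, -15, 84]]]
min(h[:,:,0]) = -89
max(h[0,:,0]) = 37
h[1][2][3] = -36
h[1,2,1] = 31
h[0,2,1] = 15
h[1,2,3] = -36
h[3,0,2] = -92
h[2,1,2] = 69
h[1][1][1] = -20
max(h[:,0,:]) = 66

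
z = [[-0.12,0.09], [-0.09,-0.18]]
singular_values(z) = [0.2, 0.14]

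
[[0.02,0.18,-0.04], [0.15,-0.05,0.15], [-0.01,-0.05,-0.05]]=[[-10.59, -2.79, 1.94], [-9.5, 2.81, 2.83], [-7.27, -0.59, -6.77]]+[[10.61, 2.97, -1.98], [9.65, -2.86, -2.68], [7.26, 0.54, 6.72]]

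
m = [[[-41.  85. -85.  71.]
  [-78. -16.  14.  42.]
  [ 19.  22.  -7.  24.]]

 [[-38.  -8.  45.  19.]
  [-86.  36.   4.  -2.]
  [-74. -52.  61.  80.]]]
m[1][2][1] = -52.0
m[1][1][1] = 36.0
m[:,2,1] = [22.0, -52.0]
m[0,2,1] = 22.0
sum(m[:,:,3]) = 234.0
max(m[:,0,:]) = 85.0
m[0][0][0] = -41.0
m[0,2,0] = 19.0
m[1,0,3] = 19.0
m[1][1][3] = -2.0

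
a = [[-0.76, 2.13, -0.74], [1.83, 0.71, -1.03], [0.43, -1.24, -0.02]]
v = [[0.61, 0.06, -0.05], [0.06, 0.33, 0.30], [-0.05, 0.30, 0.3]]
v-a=[[1.37, -2.07, 0.69], [-1.77, -0.38, 1.33], [-0.48, 1.54, 0.32]]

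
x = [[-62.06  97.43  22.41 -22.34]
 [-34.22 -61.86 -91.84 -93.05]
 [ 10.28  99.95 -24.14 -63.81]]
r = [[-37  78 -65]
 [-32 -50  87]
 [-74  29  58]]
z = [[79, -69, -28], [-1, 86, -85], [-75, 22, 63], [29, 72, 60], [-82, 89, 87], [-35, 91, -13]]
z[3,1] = 72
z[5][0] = -35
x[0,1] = 97.43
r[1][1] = -50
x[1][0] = -34.22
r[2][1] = 29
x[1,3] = -93.05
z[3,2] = 60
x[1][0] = -34.22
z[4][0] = -82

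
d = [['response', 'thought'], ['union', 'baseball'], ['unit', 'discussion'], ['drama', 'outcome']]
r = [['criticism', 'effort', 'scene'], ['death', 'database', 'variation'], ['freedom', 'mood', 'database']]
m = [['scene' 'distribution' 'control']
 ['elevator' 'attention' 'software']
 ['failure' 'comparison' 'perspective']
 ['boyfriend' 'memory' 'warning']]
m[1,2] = 'software'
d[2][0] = 'unit'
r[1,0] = 'death'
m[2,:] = ['failure', 'comparison', 'perspective']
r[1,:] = ['death', 'database', 'variation']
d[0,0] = 'response'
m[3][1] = 'memory'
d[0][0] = 'response'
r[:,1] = ['effort', 'database', 'mood']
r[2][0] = 'freedom'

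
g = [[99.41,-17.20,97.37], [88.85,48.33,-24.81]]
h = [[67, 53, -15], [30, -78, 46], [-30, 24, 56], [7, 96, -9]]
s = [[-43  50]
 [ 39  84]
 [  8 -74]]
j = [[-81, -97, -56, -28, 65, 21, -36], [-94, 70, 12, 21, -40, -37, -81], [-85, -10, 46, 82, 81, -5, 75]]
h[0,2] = -15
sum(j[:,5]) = -21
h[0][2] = -15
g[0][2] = 97.37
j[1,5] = -37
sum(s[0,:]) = 7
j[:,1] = [-97, 70, -10]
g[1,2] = -24.81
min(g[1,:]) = -24.81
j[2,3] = 82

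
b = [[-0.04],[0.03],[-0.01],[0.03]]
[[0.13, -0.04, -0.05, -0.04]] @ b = [[-0.01]]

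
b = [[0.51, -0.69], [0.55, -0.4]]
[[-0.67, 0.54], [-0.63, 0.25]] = b @ [[-0.97, -0.25], [0.25, -0.97]]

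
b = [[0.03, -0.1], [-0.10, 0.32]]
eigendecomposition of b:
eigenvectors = [[-0.95,0.3], [-0.30,-0.95]]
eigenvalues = [-0.0, 0.35]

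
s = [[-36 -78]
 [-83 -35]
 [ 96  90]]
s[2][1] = 90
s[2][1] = 90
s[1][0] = -83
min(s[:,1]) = -78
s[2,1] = 90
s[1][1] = -35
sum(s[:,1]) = -23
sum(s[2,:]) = 186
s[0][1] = -78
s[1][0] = -83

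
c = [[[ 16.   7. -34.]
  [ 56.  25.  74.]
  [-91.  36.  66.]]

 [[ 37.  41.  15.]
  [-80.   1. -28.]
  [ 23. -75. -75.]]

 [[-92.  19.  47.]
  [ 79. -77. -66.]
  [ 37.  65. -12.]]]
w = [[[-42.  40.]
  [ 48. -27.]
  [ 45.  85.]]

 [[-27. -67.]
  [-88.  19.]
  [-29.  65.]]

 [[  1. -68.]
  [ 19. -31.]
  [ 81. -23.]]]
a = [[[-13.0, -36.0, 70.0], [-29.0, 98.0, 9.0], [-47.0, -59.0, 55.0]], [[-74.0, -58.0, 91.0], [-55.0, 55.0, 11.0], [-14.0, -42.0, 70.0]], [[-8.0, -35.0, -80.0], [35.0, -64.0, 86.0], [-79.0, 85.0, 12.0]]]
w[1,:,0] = [-27.0, -88.0, -29.0]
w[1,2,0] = -29.0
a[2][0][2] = -80.0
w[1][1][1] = 19.0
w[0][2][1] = 85.0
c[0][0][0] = 16.0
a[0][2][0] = -47.0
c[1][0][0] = 37.0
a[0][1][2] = 9.0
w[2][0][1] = -68.0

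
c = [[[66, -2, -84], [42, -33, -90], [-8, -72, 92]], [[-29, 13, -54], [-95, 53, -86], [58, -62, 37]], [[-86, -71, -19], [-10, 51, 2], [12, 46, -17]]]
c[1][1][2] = -86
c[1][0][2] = -54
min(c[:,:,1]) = -72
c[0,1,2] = -90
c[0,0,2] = -84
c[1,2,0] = 58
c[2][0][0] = -86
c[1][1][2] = -86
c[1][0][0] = -29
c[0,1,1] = -33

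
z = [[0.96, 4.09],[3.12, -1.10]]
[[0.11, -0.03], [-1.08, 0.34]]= z @[[-0.31, 0.1], [0.10, -0.03]]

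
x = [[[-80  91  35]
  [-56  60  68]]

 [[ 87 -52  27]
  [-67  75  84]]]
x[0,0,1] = 91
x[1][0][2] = 27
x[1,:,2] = [27, 84]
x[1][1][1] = 75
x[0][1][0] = -56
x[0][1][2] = 68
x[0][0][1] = 91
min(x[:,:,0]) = -80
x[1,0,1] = -52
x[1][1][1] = 75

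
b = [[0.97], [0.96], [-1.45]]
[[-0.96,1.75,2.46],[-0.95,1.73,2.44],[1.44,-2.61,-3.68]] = b @ [[-0.99, 1.80, 2.54]]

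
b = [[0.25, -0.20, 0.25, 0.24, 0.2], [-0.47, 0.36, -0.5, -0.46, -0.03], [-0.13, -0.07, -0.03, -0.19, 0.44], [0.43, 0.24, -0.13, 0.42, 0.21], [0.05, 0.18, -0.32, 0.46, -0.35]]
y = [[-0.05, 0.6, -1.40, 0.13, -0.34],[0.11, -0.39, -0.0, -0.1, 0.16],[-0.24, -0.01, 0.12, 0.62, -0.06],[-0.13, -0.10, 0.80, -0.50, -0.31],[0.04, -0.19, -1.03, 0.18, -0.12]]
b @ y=[[-0.12, 0.16, -0.33, 0.12, -0.23], [0.24, -0.37, 0.26, -0.18, 0.39], [0.05, -0.12, -0.43, 0.15, 0.04], [-0.01, 0.08, -0.50, -0.22, -0.26], [0.02, -0.02, 0.62, -0.5, -0.07]]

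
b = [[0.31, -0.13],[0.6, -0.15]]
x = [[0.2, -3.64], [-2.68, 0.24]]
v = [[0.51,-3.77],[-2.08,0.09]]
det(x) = -9.71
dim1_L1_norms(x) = [3.84, 2.92]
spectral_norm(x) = 3.69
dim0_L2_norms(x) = [2.69, 3.65]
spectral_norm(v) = 3.83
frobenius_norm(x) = 4.53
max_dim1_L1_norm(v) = 4.28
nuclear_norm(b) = 0.75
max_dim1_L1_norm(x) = 3.84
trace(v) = 0.60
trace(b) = 0.16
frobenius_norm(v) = 4.34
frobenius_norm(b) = 0.70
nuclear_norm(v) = 5.87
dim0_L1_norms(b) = [0.91, 0.28]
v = b + x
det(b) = 0.03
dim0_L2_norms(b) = [0.68, 0.2]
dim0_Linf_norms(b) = [0.6, 0.15]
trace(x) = 0.44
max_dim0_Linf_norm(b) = 0.6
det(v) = -7.80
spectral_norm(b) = 0.70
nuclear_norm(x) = 6.32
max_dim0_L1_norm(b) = 0.91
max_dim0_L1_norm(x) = 3.88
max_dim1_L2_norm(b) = 0.62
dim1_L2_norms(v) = [3.8, 2.08]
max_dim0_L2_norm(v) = 3.77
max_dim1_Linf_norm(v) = 3.77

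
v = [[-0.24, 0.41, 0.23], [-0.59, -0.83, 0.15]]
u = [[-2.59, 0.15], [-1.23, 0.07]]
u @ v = [[0.53, -1.19, -0.57], [0.25, -0.56, -0.27]]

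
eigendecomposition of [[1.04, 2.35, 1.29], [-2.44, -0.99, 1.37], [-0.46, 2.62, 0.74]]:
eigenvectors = [[(-0.21+0j),-0.70+0.00j,-0.70-0.00j], [0.65+0.00j,(0.15-0.4j),(0.15+0.4j)], [-0.73+0.00j,(-0.39-0.43j),(-0.39+0.43j)]]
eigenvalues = [(-1.73+0j), (1.26+2.13j), (1.26-2.13j)]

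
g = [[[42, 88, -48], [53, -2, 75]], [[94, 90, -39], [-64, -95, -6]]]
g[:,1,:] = [[53, -2, 75], [-64, -95, -6]]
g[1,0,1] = 90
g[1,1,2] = -6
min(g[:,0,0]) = 42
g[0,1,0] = 53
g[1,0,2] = -39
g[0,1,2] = 75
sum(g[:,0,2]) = -87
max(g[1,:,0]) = 94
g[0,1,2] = 75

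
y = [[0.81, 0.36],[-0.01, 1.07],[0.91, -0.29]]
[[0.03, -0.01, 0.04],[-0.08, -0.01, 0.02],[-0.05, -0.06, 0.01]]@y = [[0.06, -0.01],[-0.05, -0.05],[-0.03, -0.09]]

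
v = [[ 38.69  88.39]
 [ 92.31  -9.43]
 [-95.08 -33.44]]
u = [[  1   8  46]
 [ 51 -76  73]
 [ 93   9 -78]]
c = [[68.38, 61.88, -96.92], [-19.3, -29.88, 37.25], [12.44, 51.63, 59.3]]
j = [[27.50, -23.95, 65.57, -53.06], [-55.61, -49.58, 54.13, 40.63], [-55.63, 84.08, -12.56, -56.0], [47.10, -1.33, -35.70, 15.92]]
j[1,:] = [-55.61, -49.58, 54.13, 40.63]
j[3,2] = -35.7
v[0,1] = 88.39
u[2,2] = -78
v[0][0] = 38.69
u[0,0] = 1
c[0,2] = -96.92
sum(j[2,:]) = -40.11000000000001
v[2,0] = -95.08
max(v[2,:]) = -33.44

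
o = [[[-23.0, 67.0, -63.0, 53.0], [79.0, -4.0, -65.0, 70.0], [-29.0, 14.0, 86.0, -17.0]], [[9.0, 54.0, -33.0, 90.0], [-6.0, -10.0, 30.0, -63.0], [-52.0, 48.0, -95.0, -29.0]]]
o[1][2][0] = -52.0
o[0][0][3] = 53.0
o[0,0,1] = 67.0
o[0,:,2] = [-63.0, -65.0, 86.0]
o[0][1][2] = -65.0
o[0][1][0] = 79.0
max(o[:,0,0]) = 9.0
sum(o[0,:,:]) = 168.0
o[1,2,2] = -95.0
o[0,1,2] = -65.0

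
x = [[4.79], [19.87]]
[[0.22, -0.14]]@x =[[-1.73]]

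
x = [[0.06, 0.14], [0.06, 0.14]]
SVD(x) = [[-0.71, -0.71],[-0.71, 0.71]] @ diag([0.2154065922853802, 1.6894862962353833e-18]) @ [[-0.39, -0.92], [-0.92, 0.39]]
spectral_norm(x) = 0.22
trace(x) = 0.20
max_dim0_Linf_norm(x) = 0.14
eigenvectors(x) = [[-0.92, -0.71],  [0.39, -0.71]]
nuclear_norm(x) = 0.22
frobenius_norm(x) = 0.22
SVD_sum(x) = [[0.06, 0.14], [0.06, 0.14]] + [[0.0, -0.0], [-0.00, 0.0]]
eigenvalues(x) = [0.0, 0.2]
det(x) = 0.00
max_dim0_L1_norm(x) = 0.28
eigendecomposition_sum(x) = [[0.0, -0.0], [-0.00, 0.0]] + [[0.06, 0.14], [0.06, 0.14]]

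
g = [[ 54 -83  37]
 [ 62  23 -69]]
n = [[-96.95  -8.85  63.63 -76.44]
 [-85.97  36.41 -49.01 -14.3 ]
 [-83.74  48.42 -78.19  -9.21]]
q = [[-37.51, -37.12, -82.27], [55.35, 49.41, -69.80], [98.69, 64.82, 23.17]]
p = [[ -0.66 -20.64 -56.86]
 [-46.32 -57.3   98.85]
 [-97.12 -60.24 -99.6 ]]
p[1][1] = -57.3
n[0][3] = -76.44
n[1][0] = -85.97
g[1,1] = 23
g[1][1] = 23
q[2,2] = 23.17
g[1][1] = 23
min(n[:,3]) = -76.44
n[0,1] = -8.85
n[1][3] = -14.3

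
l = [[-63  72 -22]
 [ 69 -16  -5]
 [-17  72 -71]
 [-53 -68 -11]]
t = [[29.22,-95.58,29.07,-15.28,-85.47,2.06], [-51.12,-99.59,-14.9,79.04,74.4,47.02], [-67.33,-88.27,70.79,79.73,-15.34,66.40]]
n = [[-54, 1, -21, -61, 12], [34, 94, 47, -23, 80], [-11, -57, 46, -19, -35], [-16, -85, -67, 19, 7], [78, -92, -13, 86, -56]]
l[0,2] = -22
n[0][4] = 12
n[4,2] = -13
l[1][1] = -16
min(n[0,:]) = -61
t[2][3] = 79.73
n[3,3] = 19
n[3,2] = -67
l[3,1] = -68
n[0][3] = -61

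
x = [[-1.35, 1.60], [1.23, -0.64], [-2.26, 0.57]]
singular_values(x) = [3.29, 0.96]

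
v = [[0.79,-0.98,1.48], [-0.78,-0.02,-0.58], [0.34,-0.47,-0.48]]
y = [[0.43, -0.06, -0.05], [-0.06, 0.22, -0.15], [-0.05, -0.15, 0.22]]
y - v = [[-0.36,0.92,-1.53], [0.72,0.24,0.43], [-0.39,0.32,0.7]]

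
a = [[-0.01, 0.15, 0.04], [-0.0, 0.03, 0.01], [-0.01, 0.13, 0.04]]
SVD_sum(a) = [[-0.01,0.15,0.04], [-0.0,0.03,0.01], [-0.01,0.13,0.04]] + [[0.0, 0.0, -0.0], [-0.0, -0.0, 0.0], [-0.0, -0.00, 0.00]] + [[0.0, 0.0, 0.00], [0.0, 0.00, 0.00], [-0.0, -0.0, -0.0]]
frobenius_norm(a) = 0.21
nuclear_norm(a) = 0.22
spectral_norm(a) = 0.21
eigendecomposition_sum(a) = [[-0.01,0.13,0.04], [-0.0,0.03,0.01], [-0.01,0.12,0.04]] + [[-0.01, 0.02, 0.0], [0.0, -0.00, -0.0], [-0.0, 0.01, 0.0]] + [[0.00, 0.00, -0.00], [0.0, 0.0, -0.0], [-0.0, -0.0, 0.0]]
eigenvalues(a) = [0.07, -0.01, 0.0]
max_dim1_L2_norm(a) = 0.16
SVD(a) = [[-0.74, -0.66, 0.10], [-0.15, 0.31, 0.94], [-0.65, 0.68, -0.33]] @ diag([0.20923101160617655, 0.00412470495128558, 0.002317453628626367]) @ [[0.07, -0.96, -0.27],[-0.05, -0.28, 0.96],[1.0, 0.05, 0.07]]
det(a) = -0.00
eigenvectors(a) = [[0.72, -0.84, 0.75],[0.19, 0.14, 0.23],[0.67, -0.53, -0.62]]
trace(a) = 0.06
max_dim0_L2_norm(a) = 0.2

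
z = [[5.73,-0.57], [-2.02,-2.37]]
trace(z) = 3.36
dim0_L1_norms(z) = [7.75, 2.94]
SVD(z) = [[-0.94, 0.35],[0.35, 0.94]] @ diag([6.081763382769035, 2.4222415560818367]) @ [[-1.0, -0.05], [0.05, -1.0]]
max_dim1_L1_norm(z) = 6.3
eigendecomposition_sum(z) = [[5.77, -0.4], [-1.41, 0.1]] + [[-0.04, -0.17], [-0.61, -2.47]]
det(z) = -14.73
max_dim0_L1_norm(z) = 7.75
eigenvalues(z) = [5.87, -2.51]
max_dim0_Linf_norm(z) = 5.73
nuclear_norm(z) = 8.50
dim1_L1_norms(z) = [6.3, 4.39]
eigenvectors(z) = [[0.97,0.07], [-0.24,1.0]]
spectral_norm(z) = 6.08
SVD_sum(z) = [[5.69, 0.28], [-2.13, -0.10]] + [[0.04, -0.85], [0.11, -2.27]]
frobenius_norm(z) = 6.55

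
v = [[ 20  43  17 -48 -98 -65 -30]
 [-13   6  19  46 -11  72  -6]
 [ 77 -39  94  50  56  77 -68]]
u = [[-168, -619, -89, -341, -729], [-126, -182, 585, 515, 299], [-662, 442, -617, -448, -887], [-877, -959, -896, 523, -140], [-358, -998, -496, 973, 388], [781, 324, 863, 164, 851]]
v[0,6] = -30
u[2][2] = -617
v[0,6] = -30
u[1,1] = -182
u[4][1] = -998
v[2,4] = 56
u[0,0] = -168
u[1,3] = 515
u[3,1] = -959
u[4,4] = 388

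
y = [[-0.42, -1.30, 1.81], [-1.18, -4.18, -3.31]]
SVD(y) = [[-0.00,1.00],  [1.0,0.0]] @ diag([5.460865614589399, 2.2676743018773955]) @ [[-0.22, -0.76, -0.61], [-0.19, -0.58, 0.79]]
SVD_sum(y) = [[0.0, 0.01, 0.01], [-1.18, -4.18, -3.31]] + [[-0.42, -1.31, 1.8],[-0.00, -0.00, 0.00]]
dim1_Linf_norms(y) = [1.81, 4.18]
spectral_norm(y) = 5.46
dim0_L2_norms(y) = [1.25, 4.38, 3.77]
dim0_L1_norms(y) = [1.6, 5.48, 5.12]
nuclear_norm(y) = 7.73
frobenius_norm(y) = 5.91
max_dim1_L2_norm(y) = 5.46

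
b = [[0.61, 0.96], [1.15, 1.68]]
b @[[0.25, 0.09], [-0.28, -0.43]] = [[-0.12, -0.36], [-0.18, -0.62]]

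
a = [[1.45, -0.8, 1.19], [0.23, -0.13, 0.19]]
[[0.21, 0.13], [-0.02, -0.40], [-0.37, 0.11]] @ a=[[0.33, -0.18, 0.27], [-0.12, 0.07, -0.10], [-0.51, 0.28, -0.42]]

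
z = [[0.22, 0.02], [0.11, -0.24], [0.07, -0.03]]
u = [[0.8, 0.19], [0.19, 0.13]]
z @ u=[[0.18, 0.04], [0.04, -0.01], [0.05, 0.01]]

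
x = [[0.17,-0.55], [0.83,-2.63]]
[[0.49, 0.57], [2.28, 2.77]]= x @[[-3.02, 1.02], [-1.82, -0.73]]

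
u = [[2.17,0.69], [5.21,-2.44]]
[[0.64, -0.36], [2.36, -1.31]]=u @ [[0.36, -0.20], [-0.20, 0.11]]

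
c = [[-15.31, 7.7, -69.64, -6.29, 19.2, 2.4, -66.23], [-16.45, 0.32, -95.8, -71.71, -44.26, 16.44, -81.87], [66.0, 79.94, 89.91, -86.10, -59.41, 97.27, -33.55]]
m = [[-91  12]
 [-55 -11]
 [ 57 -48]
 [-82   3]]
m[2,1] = -48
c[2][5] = 97.27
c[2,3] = -86.1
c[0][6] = -66.23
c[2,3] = -86.1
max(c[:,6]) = -33.55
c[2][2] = 89.91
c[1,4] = -44.26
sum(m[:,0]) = -171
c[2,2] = 89.91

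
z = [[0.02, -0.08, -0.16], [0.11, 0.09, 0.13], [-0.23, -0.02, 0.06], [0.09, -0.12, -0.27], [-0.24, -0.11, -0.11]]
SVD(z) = [[-0.39, 0.22, -0.67], [0.45, 0.15, -0.69], [-0.09, -0.65, -0.24], [-0.60, 0.51, 0.06], [-0.53, -0.5, -0.11]] @ diag([0.41481386046973256, 0.36266472061624455, 0.0019394799659422728]) @ [[0.33,  0.49,  0.81], [0.92,  0.01,  -0.38], [-0.19,  0.87,  -0.45]]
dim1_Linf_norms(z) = [0.16, 0.13, 0.23, 0.27, 0.24]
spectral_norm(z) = 0.41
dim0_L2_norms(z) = [0.36, 0.2, 0.36]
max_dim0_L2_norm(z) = 0.36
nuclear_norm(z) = 0.78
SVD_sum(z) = [[-0.05, -0.08, -0.13], [0.06, 0.09, 0.15], [-0.01, -0.02, -0.03], [-0.08, -0.12, -0.2], [-0.07, -0.11, -0.18]] + [[0.07, 0.00, -0.03], [0.05, 0.0, -0.02], [-0.22, -0.0, 0.09], [0.17, 0.00, -0.07], [-0.17, -0.0, 0.07]] + [[0.00, -0.0, 0.0], [0.0, -0.0, 0.00], [0.0, -0.0, 0.0], [-0.0, 0.00, -0.00], [0.00, -0.00, 0.0]]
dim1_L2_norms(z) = [0.18, 0.19, 0.24, 0.31, 0.29]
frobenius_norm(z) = 0.55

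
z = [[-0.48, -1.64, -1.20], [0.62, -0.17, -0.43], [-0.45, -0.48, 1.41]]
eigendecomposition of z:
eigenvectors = [[-0.28+0.00j,-0.86+0.00j,-0.86-0.00j], [-0.30+0.00j,(0.14+0.45j),(0.14-0.45j)], [0.91+0.00j,-0.18+0.03j,-0.18-0.03j]]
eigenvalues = [(1.7+0j), (-0.47+0.91j), (-0.47-0.91j)]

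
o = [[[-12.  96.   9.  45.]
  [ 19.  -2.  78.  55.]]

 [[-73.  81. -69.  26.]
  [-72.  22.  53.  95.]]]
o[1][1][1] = 22.0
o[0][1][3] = 55.0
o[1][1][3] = 95.0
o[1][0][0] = -73.0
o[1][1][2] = 53.0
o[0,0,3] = 45.0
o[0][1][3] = 55.0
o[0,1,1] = -2.0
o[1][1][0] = -72.0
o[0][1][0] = 19.0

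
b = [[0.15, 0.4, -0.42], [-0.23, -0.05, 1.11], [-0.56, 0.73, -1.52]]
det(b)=-0.416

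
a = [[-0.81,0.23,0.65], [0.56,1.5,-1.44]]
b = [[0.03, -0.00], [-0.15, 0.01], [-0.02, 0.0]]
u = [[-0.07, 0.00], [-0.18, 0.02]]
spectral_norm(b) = 0.15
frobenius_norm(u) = 0.19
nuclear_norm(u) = 0.20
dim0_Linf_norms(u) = [0.18, 0.02]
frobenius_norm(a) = 2.40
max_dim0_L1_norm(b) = 0.2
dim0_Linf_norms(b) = [0.15, 0.01]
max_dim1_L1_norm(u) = 0.2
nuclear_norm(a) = 3.14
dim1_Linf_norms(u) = [0.07, 0.18]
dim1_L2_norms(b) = [0.03, 0.15, 0.02]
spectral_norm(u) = 0.19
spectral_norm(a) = 2.22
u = a @ b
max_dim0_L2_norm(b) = 0.15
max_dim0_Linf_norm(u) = 0.18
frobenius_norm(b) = 0.15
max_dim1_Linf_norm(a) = 1.5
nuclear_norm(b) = 0.16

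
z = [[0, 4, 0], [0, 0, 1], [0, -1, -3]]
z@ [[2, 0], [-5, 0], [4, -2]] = [[-20, 0], [4, -2], [-7, 6]]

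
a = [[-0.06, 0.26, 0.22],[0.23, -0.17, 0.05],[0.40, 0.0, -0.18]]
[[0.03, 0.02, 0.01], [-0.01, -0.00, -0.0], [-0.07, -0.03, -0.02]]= a @[[-0.10,-0.05,-0.03], [-0.04,-0.02,-0.01], [0.15,0.08,0.05]]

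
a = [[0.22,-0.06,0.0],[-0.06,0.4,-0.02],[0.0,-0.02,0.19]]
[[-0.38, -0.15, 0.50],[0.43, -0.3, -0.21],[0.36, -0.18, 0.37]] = a@[[-1.49, -0.94, 2.27], [0.95, -0.94, -0.09], [2.02, -1.04, 1.95]]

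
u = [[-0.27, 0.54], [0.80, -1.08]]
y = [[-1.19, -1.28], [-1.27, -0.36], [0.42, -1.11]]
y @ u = [[-0.70, 0.74],[0.05, -0.30],[-1.0, 1.43]]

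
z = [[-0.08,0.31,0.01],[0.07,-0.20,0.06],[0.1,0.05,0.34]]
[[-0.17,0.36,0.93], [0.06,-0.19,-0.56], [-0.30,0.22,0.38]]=z@ [[-1.04, -3.14, 1.63], [-0.79, 0.30, 3.41], [-0.46, 1.54, 0.13]]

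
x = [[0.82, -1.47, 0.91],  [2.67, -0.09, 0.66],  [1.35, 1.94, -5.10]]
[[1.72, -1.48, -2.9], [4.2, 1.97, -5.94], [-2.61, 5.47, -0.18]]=x @ [[1.35, 0.87, -2.13], [0.16, 1.27, 0.6], [0.93, -0.36, -0.30]]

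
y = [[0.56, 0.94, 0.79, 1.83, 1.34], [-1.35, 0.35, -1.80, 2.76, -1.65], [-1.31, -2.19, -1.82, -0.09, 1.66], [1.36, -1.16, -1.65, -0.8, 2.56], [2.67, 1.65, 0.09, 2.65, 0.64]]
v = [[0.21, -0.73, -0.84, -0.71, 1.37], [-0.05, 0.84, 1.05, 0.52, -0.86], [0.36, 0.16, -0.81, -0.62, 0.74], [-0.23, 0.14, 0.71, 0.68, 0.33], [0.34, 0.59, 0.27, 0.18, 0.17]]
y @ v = [[0.39, 1.55, 1.54, 1.09, 1.38], [-2.14, 0.4, 4.47, 3.84, -2.85], [-0.24, -0.21, 0.66, 1.16, -1.01], [0.8, -0.83, -0.90, -0.63, 1.81], [0.12, 0.20, 1.47, 0.82, 3.29]]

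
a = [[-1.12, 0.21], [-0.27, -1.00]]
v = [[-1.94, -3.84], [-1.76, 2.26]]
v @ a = [[3.21, 3.43],[1.36, -2.63]]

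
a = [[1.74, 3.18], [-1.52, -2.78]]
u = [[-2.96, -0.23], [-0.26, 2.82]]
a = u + [[4.7, 3.41],[-1.26, -5.60]]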